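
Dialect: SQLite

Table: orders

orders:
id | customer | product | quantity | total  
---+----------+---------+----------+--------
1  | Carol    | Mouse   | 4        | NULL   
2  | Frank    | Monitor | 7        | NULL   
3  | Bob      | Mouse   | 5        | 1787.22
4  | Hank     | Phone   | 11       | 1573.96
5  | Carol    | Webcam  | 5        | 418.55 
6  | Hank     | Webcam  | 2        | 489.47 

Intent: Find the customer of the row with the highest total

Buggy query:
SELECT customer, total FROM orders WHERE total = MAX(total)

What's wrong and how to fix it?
Bug: WHERE is evaluated per row; an aggregate over the whole table isn't defined there

Fix: Use a subquery: WHERE total = (SELECT MAX(total) FROM orders)

Corrected query:
SELECT customer, total FROM orders WHERE total = (SELECT MAX(total) FROM orders)

Result:
customer | total  
---------+--------
Bob      | 1787.22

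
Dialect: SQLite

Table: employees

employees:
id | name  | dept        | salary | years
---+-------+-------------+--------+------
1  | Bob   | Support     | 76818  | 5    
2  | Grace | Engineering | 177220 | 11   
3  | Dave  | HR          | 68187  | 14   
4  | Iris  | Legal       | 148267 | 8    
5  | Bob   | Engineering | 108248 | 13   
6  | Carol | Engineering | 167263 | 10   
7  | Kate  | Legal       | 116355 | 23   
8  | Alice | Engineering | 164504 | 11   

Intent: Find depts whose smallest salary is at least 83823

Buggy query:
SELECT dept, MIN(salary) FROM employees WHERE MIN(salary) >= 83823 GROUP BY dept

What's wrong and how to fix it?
Bug: Aggregates like MIN are computed per group after WHERE runs

Fix: Use HAVING for the per-group MIN condition

Corrected query:
SELECT dept, MIN(salary) FROM employees GROUP BY dept HAVING MIN(salary) >= 83823

Result:
dept        | MIN(salary)
------------+------------
Engineering | 108248     
Legal       | 116355     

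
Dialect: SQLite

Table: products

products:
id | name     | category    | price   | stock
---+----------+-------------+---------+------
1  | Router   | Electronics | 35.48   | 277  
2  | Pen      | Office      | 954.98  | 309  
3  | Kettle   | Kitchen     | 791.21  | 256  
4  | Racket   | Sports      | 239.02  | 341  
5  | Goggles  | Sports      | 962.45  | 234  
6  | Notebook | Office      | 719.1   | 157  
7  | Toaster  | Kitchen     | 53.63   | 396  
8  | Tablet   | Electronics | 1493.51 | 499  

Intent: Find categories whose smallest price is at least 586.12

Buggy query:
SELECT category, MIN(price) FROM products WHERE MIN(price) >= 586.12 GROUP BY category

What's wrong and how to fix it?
Bug: MIN() in WHERE is a misuse of aggregate

Fix: Use HAVING for the per-group MIN condition

Corrected query:
SELECT category, MIN(price) FROM products GROUP BY category HAVING MIN(price) >= 586.12

Result:
category | MIN(price)
---------+-----------
Office   | 719.1     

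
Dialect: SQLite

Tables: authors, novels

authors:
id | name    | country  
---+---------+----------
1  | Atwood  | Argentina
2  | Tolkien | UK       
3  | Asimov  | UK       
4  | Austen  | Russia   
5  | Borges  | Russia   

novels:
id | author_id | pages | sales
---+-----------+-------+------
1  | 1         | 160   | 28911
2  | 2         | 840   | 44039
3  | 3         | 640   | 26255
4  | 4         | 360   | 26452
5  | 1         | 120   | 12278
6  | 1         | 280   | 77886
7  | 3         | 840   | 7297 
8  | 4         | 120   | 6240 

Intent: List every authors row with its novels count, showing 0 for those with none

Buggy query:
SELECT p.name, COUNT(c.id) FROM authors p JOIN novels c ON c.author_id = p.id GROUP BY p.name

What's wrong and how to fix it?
Bug: An inner join excludes parents with zero children

Fix: Switch to LEFT JOIN to retain unmatched parent rows

Corrected query:
SELECT p.name, COUNT(c.id) FROM authors p LEFT JOIN novels c ON c.author_id = p.id GROUP BY p.name

Result:
name    | COUNT(c.id)
--------+------------
Asimov  | 2          
Atwood  | 3          
Austen  | 2          
Borges  | 0          
Tolkien | 1          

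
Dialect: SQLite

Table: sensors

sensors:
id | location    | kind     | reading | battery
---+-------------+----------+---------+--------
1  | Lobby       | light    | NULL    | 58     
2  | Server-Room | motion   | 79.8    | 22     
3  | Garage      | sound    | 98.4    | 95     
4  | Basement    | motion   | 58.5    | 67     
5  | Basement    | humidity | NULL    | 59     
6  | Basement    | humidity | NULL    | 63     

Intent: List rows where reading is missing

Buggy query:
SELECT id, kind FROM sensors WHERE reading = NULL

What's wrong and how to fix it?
Bug: Comparing to NULL with '=' never matches; NULL = NULL is unknown, not true

Fix: Replace '= NULL' with 'IS NULL'

Corrected query:
SELECT id, kind FROM sensors WHERE reading IS NULL

Result:
id | kind    
---+---------
1  | light   
5  | humidity
6  | humidity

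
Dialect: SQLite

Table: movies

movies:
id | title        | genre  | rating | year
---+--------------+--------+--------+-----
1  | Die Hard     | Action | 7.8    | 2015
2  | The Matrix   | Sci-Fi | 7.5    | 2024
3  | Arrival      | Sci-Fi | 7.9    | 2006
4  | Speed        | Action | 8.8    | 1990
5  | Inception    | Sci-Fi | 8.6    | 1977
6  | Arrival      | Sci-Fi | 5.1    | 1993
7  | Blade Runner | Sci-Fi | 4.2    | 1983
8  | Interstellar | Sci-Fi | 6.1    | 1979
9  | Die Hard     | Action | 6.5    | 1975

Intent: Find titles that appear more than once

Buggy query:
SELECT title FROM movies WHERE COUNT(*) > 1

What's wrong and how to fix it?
Bug: COUNT(*) is an aggregate and cannot be used in WHERE

Fix: Group first, then use HAVING for the count condition

Corrected query:
SELECT title FROM movies GROUP BY title HAVING COUNT(*) > 1

Result:
title   
--------
Arrival 
Die Hard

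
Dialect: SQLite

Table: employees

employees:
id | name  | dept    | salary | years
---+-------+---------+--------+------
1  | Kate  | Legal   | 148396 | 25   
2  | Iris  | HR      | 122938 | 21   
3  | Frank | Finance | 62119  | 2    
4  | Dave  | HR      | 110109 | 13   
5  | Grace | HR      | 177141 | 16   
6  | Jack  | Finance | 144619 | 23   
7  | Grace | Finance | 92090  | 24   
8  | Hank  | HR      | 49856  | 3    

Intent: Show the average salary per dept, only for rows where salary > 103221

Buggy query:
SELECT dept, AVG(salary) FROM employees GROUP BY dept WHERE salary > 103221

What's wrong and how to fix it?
Bug: Row-level WHERE must come before GROUP BY in the clause order

Fix: Move the WHERE clause before GROUP BY

Corrected query:
SELECT dept, AVG(salary) FROM employees WHERE salary > 103221 GROUP BY dept

Result:
dept    | AVG(salary)  
--------+--------------
Finance | 144619       
HR      | 136729.333333
Legal   | 148396       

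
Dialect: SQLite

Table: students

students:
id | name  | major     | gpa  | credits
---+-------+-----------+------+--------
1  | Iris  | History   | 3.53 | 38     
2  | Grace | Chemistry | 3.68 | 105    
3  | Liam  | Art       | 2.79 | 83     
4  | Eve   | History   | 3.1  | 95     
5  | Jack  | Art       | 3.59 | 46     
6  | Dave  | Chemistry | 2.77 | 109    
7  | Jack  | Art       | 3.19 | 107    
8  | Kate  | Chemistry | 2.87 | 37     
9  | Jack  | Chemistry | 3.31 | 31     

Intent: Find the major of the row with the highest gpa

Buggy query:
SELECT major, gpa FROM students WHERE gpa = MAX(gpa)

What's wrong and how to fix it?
Bug: WHERE is evaluated per row; an aggregate over the whole table isn't defined there

Fix: Wrap MAX in a scalar subquery so WHERE compares against a single value

Corrected query:
SELECT major, gpa FROM students WHERE gpa = (SELECT MAX(gpa) FROM students)

Result:
major     | gpa 
----------+-----
Chemistry | 3.68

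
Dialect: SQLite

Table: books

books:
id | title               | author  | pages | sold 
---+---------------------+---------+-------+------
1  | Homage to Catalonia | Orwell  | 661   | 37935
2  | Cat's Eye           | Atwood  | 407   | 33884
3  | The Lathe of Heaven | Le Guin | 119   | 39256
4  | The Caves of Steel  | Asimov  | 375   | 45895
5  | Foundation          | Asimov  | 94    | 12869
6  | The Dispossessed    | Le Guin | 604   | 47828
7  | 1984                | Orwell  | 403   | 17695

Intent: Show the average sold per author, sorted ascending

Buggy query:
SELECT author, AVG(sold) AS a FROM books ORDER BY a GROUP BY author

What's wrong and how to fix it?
Bug: ORDER BY appears before GROUP BY; SQL clause order requires GROUP BY first

Fix: Move ORDER BY to the end, after GROUP BY

Corrected query:
SELECT author, AVG(sold) AS a FROM books GROUP BY author ORDER BY a

Result:
author  | a    
--------+------
Orwell  | 27815
Asimov  | 29382
Atwood  | 33884
Le Guin | 43542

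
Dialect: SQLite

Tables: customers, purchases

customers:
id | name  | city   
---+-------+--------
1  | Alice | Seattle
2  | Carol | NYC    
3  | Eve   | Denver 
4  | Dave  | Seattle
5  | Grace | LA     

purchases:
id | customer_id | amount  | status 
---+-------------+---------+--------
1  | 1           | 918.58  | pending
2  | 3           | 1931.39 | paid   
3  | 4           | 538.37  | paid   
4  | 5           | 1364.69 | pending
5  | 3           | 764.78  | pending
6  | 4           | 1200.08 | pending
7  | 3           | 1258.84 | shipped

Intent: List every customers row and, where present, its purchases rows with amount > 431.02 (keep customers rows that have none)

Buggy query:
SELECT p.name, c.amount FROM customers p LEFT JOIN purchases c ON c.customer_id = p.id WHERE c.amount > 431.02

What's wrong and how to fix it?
Bug: Filtering c.amount in WHERE discards the NULL rows produced by LEFT JOIN, turning it into an inner join

Fix: Move the right-table condition into the ON clause so unmatched parents are kept

Corrected query:
SELECT p.name, c.amount FROM customers p LEFT JOIN purchases c ON c.customer_id = p.id AND c.amount > 431.02

Result:
name  | amount 
------+--------
Alice | 918.58 
Carol | NULL   
Eve   | 764.78 
Eve   | 1258.84
Eve   | 1931.39
Dave  | 538.37 
Dave  | 1200.08
Grace | 1364.69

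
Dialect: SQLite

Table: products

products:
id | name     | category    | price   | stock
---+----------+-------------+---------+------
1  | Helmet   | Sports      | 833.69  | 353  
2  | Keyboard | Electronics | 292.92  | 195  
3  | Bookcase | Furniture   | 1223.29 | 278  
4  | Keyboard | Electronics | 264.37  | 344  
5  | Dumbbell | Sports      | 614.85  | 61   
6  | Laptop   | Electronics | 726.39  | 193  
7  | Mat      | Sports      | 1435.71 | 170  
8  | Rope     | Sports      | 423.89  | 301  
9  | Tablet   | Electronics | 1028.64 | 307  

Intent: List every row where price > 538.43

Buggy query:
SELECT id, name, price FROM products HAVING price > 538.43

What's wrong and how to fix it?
Bug: HAVING filters the output of aggregation, but this query has no GROUP BY and no aggregate functions, so SQLite rejects it (HAVING clause on a non-aggregate query); the condition here is per row

Fix: Replace HAVING with WHERE since the condition applies to individual rows

Corrected query:
SELECT id, name, price FROM products WHERE price > 538.43

Result:
id | name     | price  
---+----------+--------
1  | Helmet   | 833.69 
3  | Bookcase | 1223.29
5  | Dumbbell | 614.85 
6  | Laptop   | 726.39 
7  | Mat      | 1435.71
9  | Tablet   | 1028.64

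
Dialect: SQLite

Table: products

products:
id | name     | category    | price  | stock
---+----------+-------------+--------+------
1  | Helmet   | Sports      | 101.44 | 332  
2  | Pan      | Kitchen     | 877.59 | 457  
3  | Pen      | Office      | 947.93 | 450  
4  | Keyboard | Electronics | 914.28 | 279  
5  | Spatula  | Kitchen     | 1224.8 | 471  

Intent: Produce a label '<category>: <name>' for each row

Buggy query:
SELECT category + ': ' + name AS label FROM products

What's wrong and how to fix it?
Bug: '+' is numeric addition; on text columns SQLite converts them to 0 instead of concatenating

Fix: Replace + with || to concatenate text

Corrected query:
SELECT category || ': ' || name AS label FROM products

Result:
label                
---------------------
Sports: Helmet       
Kitchen: Pan         
Office: Pen          
Electronics: Keyboard
Kitchen: Spatula     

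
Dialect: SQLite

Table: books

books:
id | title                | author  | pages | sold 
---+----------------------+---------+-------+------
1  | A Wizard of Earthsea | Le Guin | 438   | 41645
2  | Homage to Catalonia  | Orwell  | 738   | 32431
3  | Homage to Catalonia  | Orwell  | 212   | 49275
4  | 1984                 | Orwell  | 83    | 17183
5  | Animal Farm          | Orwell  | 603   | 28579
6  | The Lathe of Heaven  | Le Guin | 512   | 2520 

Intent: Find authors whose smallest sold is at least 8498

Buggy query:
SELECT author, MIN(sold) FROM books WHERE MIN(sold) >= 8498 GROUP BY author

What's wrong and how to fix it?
Bug: Aggregates like MIN are computed per group after WHERE runs

Fix: Replace WHERE with HAVING after the GROUP BY

Corrected query:
SELECT author, MIN(sold) FROM books GROUP BY author HAVING MIN(sold) >= 8498

Result:
author | MIN(sold)
-------+----------
Orwell | 17183    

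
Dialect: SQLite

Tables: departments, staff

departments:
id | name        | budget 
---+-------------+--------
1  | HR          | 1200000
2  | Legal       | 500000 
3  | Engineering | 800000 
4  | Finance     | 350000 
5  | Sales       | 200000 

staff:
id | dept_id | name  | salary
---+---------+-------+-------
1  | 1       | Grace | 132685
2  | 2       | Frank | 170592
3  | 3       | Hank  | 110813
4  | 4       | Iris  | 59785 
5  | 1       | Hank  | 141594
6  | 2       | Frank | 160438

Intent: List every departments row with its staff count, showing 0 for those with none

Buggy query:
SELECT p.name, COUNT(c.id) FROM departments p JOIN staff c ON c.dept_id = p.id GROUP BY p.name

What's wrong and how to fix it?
Bug: An inner join excludes parents with zero children

Fix: Switch to LEFT JOIN to retain unmatched parent rows

Corrected query:
SELECT p.name, COUNT(c.id) FROM departments p LEFT JOIN staff c ON c.dept_id = p.id GROUP BY p.name

Result:
name        | COUNT(c.id)
------------+------------
Engineering | 1          
Finance     | 1          
HR          | 2          
Legal       | 2          
Sales       | 0          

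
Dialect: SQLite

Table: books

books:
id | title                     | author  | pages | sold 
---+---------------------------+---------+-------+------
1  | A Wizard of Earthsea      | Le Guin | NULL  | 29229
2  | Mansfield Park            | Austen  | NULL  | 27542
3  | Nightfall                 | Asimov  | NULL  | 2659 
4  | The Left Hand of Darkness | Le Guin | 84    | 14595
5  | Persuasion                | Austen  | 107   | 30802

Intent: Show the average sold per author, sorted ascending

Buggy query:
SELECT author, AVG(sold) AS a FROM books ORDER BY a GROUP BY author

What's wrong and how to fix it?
Bug: GROUP BY must precede ORDER BY

Fix: Move ORDER BY to the end, after GROUP BY

Corrected query:
SELECT author, AVG(sold) AS a FROM books GROUP BY author ORDER BY a

Result:
author  | a    
--------+------
Asimov  | 2659 
Le Guin | 21912
Austen  | 29172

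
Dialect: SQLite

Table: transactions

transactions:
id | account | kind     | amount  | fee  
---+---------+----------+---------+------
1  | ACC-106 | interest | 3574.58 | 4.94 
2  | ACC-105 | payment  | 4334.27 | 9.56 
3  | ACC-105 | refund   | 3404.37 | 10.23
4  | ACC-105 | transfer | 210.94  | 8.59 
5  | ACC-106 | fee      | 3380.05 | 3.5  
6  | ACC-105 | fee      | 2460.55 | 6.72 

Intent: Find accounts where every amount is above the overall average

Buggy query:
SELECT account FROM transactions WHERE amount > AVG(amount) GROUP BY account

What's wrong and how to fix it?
Bug: AVG() is an aggregate; it can't sit directly in WHERE

Fix: Use a subquery for AVG and a HAVING MIN(...) filter so the condition holds for every row in the group

Corrected query:
SELECT account FROM transactions GROUP BY account HAVING MIN(amount) > (SELECT AVG(amount) FROM transactions)

Result:
account
-------
ACC-106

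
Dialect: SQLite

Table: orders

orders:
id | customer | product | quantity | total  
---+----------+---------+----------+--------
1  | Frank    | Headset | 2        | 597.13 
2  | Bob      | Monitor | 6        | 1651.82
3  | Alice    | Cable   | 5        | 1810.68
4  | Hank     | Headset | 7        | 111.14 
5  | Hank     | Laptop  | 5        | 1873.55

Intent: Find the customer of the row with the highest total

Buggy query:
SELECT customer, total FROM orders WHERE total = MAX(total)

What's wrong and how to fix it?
Bug: WHERE is evaluated per row; an aggregate over the whole table isn't defined there

Fix: Use a subquery: WHERE total = (SELECT MAX(total) FROM orders)

Corrected query:
SELECT customer, total FROM orders WHERE total = (SELECT MAX(total) FROM orders)

Result:
customer | total  
---------+--------
Hank     | 1873.55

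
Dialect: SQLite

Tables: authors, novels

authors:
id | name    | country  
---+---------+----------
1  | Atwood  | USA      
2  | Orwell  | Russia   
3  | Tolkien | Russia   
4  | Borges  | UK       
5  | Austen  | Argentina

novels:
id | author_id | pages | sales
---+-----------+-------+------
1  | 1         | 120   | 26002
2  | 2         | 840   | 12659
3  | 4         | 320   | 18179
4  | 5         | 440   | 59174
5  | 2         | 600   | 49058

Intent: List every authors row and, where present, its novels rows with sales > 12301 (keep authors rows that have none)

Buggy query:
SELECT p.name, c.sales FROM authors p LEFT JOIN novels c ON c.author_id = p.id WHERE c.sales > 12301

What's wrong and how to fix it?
Bug: A WHERE condition on the right-hand table after LEFT JOIN drops unmatched parents

Fix: Move the right-table condition into the ON clause so unmatched parents are kept

Corrected query:
SELECT p.name, c.sales FROM authors p LEFT JOIN novels c ON c.author_id = p.id AND c.sales > 12301

Result:
name    | sales
--------+------
Atwood  | 26002
Orwell  | 12659
Orwell  | 49058
Tolkien | NULL 
Borges  | 18179
Austen  | 59174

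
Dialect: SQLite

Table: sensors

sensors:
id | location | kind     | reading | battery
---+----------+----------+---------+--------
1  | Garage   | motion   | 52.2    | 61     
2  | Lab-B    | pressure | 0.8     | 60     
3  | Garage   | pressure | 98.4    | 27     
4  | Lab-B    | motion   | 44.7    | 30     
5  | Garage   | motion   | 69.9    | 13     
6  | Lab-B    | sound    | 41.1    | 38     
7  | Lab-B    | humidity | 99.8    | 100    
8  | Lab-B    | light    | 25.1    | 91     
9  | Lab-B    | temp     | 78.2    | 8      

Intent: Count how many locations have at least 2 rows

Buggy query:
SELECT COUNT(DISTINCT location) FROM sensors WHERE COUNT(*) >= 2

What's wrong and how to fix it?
Bug: COUNT(*) cannot appear in WHERE; the per-group count doesn't exist yet

Fix: Use a subquery that GROUPs and filters with HAVING, then count its rows

Corrected query:
SELECT COUNT(*) FROM (SELECT location FROM sensors GROUP BY location HAVING COUNT(*) >= 2)

Result:
COUNT(*)
--------
2       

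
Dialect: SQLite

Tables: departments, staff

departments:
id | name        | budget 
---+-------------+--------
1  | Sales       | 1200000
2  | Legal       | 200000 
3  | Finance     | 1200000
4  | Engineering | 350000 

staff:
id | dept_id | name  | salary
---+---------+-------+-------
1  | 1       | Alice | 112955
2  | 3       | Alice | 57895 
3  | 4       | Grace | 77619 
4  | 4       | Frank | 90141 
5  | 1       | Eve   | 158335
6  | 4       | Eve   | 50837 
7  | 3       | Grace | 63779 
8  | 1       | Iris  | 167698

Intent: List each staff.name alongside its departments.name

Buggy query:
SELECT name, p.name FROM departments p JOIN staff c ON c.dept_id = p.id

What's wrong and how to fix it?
Bug: 'name' exists in both joined tables, so the database can't tell which one is meant

Fix: Qualify the column with its table alias (c.name)

Corrected query:
SELECT c.name, p.name FROM departments p JOIN staff c ON c.dept_id = p.id

Result:
name  | name       
------+------------
Alice | Sales      
Alice | Finance    
Grace | Engineering
Frank | Engineering
Eve   | Sales      
Eve   | Engineering
Grace | Finance    
Iris  | Sales      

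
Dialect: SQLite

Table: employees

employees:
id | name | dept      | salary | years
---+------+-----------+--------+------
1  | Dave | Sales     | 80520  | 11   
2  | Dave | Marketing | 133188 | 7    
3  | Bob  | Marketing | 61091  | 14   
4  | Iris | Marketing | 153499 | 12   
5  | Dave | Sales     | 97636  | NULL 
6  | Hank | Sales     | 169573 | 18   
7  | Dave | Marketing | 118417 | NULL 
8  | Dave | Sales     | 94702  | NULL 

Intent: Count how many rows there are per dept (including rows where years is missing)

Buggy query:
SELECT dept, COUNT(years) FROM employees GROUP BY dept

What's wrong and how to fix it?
Bug: COUNT(column) counts non-NULL values only; rows with NULL years aren't counted

Fix: Replace COUNT(years) with COUNT(*)

Corrected query:
SELECT dept, COUNT(*) FROM employees GROUP BY dept

Result:
dept      | COUNT(*)
----------+---------
Marketing | 4       
Sales     | 4       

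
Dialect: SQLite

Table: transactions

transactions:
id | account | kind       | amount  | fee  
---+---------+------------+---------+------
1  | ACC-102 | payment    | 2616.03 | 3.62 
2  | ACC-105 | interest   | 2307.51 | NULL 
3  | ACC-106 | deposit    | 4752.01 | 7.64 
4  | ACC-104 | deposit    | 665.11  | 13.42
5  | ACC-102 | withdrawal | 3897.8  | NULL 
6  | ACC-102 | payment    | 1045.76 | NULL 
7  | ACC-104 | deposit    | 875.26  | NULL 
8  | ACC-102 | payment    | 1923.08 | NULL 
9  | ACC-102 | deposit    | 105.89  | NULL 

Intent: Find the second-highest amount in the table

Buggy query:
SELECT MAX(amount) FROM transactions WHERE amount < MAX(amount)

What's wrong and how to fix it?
Bug: The inner MAX is an aggregate inside WHERE, which is not allowed

Fix: Put the inner MAX in a scalar subquery

Corrected query:
SELECT MAX(amount) FROM transactions WHERE amount < (SELECT MAX(amount) FROM transactions)

Result:
MAX(amount)
-----------
3897.8     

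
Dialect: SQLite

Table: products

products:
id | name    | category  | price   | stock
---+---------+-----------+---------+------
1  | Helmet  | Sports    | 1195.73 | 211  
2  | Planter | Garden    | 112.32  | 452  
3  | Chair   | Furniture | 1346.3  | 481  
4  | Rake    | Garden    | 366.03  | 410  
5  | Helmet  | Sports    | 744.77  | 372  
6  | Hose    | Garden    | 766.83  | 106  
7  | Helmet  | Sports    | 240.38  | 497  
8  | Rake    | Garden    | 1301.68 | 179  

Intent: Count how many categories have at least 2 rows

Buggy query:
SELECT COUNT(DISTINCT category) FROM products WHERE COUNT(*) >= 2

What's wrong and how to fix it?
Bug: WHERE filters individual rows, not groups, so a group-level COUNT is invalid there

Fix: Group first with HAVING COUNT(*) >= 2, then COUNT the resulting groups

Corrected query:
SELECT COUNT(*) FROM (SELECT category FROM products GROUP BY category HAVING COUNT(*) >= 2)

Result:
COUNT(*)
--------
2       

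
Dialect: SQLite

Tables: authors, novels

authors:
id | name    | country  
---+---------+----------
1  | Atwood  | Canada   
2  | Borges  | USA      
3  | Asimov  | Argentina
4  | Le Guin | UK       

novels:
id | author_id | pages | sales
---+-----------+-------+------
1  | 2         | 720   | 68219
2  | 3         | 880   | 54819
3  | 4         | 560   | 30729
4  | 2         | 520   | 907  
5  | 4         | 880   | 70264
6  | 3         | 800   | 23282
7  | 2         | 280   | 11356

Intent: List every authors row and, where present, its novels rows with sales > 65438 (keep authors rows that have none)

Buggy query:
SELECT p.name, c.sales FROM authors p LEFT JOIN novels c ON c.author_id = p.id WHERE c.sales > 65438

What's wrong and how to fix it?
Bug: A WHERE condition on the right-hand table after LEFT JOIN drops unmatched parents

Fix: Put 'c.sales > 65438' in the JOIN's ON clause instead of WHERE

Corrected query:
SELECT p.name, c.sales FROM authors p LEFT JOIN novels c ON c.author_id = p.id AND c.sales > 65438

Result:
name    | sales
--------+------
Atwood  | NULL 
Borges  | 68219
Asimov  | NULL 
Le Guin | 70264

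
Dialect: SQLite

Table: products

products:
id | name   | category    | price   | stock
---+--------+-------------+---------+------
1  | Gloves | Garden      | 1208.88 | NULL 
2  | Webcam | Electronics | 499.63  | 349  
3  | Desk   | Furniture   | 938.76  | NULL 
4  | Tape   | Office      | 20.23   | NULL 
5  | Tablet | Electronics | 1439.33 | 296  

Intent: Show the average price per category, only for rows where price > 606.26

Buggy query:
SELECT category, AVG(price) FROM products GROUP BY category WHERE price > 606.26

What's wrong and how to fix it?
Bug: WHERE cannot follow GROUP BY

Fix: Place WHERE between FROM and GROUP BY

Corrected query:
SELECT category, AVG(price) FROM products WHERE price > 606.26 GROUP BY category

Result:
category    | AVG(price)
------------+-----------
Electronics | 1439.33   
Furniture   | 938.76    
Garden      | 1208.88   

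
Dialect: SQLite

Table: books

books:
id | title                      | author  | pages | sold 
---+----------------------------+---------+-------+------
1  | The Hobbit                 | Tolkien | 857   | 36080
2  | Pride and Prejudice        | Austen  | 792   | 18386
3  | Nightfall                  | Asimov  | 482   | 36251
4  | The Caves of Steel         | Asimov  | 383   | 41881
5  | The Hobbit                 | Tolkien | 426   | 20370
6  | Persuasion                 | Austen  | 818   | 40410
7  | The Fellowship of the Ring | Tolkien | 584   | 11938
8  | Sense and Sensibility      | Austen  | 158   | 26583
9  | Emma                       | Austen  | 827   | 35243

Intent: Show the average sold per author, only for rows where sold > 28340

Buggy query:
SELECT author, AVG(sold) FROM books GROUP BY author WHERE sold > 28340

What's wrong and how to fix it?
Bug: WHERE cannot follow GROUP BY

Fix: Move the WHERE clause before GROUP BY

Corrected query:
SELECT author, AVG(sold) FROM books WHERE sold > 28340 GROUP BY author

Result:
author  | AVG(sold)
--------+----------
Asimov  | 39066    
Austen  | 37826.5  
Tolkien | 36080    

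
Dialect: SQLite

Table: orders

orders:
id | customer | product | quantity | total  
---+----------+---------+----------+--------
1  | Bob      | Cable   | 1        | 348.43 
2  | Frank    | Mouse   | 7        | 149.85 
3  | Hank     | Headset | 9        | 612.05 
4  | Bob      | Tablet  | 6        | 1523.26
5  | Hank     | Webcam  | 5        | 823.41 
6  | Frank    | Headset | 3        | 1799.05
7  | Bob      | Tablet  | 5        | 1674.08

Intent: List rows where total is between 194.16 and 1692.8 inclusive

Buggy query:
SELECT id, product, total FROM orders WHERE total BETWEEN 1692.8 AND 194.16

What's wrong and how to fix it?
Bug: The bounds are reversed; BETWEEN a AND b requires a <= b to match anything

Fix: Write BETWEEN 194.16 AND 1692.8

Corrected query:
SELECT id, product, total FROM orders WHERE total BETWEEN 194.16 AND 1692.8

Result:
id | product | total  
---+---------+--------
1  | Cable   | 348.43 
3  | Headset | 612.05 
4  | Tablet  | 1523.26
5  | Webcam  | 823.41 
7  | Tablet  | 1674.08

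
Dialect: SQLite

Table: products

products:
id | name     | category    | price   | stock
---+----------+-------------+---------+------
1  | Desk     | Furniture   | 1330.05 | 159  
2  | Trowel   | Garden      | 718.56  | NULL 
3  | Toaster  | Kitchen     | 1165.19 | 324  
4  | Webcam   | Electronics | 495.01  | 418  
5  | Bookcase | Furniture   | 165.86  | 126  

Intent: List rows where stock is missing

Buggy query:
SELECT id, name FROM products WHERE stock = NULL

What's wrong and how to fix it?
Bug: '= NULL' is always unknown in SQL three-valued logic, so no rows match

Fix: Use IS NULL to test for NULL

Corrected query:
SELECT id, name FROM products WHERE stock IS NULL

Result:
id | name  
---+-------
2  | Trowel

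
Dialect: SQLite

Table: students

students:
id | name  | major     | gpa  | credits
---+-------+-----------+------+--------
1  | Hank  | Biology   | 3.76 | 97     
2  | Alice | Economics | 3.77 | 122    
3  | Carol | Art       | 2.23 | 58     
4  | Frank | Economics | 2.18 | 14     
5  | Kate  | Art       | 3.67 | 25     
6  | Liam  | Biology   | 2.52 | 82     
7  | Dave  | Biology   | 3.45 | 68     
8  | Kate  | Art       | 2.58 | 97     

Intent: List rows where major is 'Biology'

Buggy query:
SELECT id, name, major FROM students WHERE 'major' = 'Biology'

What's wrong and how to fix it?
Bug: Single quotes denote string literals in SQL; the column name is being compared as a constant string

Fix: Remove the quotes around the column name (or use double quotes for an identifier)

Corrected query:
SELECT id, name, major FROM students WHERE major = 'Biology'

Result:
id | name | major  
---+------+--------
1  | Hank | Biology
6  | Liam | Biology
7  | Dave | Biology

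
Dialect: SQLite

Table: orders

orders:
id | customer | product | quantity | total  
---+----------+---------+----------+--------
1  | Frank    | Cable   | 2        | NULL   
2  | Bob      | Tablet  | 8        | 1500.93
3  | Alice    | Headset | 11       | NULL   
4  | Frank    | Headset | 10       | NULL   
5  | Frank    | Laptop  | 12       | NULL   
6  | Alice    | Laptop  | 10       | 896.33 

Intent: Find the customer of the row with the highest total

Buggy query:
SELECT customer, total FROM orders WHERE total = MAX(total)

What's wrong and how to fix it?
Bug: MAX(total) is an aggregate and cannot be used directly in WHERE

Fix: Use a subquery: WHERE total = (SELECT MAX(total) FROM orders)

Corrected query:
SELECT customer, total FROM orders WHERE total = (SELECT MAX(total) FROM orders)

Result:
customer | total  
---------+--------
Bob      | 1500.93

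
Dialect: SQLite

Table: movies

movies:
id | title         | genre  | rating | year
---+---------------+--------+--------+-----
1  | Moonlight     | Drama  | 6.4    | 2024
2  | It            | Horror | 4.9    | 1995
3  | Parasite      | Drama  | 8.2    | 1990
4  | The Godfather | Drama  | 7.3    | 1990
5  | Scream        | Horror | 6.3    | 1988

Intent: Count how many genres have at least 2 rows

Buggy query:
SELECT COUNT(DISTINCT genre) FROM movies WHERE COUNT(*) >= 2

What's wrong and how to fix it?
Bug: WHERE filters individual rows, not groups, so a group-level COUNT is invalid there

Fix: Group first with HAVING COUNT(*) >= 2, then COUNT the resulting groups

Corrected query:
SELECT COUNT(*) FROM (SELECT genre FROM movies GROUP BY genre HAVING COUNT(*) >= 2)

Result:
COUNT(*)
--------
2       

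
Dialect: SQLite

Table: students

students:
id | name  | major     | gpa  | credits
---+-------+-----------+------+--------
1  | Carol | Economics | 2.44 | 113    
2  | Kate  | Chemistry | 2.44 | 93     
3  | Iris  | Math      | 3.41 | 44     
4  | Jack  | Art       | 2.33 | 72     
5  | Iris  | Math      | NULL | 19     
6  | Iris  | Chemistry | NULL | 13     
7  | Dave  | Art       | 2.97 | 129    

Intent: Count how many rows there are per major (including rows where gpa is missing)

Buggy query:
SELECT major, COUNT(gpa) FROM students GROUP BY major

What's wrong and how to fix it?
Bug: COUNT(gpa) skips NULLs, so groups with missing gpa are undercounted

Fix: Replace COUNT(gpa) with COUNT(*)

Corrected query:
SELECT major, COUNT(*) FROM students GROUP BY major

Result:
major     | COUNT(*)
----------+---------
Art       | 2       
Chemistry | 2       
Economics | 1       
Math      | 2       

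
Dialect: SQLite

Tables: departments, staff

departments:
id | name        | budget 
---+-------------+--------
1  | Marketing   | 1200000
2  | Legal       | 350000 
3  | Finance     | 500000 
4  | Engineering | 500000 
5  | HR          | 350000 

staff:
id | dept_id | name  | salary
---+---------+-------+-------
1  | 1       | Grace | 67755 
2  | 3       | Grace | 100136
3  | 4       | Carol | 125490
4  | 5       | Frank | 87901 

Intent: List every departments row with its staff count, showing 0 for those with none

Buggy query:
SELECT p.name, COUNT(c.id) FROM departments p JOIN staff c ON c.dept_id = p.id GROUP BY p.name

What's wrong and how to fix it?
Bug: INNER JOIN drops departments rows that have no matching staff rows

Fix: Switch to LEFT JOIN to retain unmatched parent rows

Corrected query:
SELECT p.name, COUNT(c.id) FROM departments p LEFT JOIN staff c ON c.dept_id = p.id GROUP BY p.name

Result:
name        | COUNT(c.id)
------------+------------
Engineering | 1          
Finance     | 1          
HR          | 1          
Legal       | 0          
Marketing   | 1          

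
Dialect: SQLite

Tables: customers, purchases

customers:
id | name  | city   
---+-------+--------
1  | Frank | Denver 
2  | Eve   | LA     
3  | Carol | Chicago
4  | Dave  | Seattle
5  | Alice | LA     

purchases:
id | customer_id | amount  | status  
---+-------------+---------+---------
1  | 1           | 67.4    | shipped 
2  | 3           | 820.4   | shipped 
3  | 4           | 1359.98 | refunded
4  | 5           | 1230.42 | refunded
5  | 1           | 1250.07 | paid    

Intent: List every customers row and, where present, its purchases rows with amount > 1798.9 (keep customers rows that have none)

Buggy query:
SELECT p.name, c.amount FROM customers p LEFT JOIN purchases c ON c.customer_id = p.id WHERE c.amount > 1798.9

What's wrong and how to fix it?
Bug: A WHERE condition on the right-hand table after LEFT JOIN drops unmatched parents

Fix: Put 'c.amount > 1798.9' in the JOIN's ON clause instead of WHERE

Corrected query:
SELECT p.name, c.amount FROM customers p LEFT JOIN purchases c ON c.customer_id = p.id AND c.amount > 1798.9

Result:
name  | amount
------+-------
Frank | NULL  
Eve   | NULL  
Carol | NULL  
Dave  | NULL  
Alice | NULL  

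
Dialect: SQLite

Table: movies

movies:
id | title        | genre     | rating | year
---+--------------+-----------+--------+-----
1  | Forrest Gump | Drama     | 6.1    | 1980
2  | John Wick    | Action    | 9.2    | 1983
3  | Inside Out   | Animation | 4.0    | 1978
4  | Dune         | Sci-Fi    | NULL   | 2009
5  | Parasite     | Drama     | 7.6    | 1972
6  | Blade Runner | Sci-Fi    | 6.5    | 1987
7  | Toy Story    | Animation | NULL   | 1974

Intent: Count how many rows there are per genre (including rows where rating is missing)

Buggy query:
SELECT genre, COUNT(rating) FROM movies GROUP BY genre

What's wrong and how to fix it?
Bug: COUNT(rating) skips NULLs, so groups with missing rating are undercounted

Fix: Use COUNT(*) to count all rows regardless of NULL

Corrected query:
SELECT genre, COUNT(*) FROM movies GROUP BY genre

Result:
genre     | COUNT(*)
----------+---------
Action    | 1       
Animation | 2       
Drama     | 2       
Sci-Fi    | 2       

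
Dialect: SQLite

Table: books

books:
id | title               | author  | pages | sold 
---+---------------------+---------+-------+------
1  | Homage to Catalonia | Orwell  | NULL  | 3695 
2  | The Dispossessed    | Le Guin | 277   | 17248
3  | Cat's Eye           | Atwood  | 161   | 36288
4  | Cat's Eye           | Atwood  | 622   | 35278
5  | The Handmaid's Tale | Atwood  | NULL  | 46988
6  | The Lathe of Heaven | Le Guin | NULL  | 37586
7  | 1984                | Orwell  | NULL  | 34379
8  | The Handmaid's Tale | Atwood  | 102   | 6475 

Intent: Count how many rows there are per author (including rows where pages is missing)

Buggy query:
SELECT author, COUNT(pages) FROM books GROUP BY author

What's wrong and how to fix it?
Bug: COUNT(pages) skips NULLs, so groups with missing pages are undercounted

Fix: Use COUNT(*) to count all rows regardless of NULL

Corrected query:
SELECT author, COUNT(*) FROM books GROUP BY author

Result:
author  | COUNT(*)
--------+---------
Atwood  | 4       
Le Guin | 2       
Orwell  | 2       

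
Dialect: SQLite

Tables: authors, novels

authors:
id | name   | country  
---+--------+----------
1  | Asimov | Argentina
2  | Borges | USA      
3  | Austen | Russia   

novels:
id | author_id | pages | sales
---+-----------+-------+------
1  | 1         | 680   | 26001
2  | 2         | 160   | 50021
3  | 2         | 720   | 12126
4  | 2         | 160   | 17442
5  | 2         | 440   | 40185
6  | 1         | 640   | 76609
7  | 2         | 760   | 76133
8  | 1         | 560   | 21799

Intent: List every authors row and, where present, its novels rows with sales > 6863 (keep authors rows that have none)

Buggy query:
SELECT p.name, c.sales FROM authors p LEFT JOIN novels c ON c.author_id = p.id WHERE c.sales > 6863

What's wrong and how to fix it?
Bug: A WHERE condition on the right-hand table after LEFT JOIN drops unmatched parents

Fix: Move the right-table condition into the ON clause so unmatched parents are kept

Corrected query:
SELECT p.name, c.sales FROM authors p LEFT JOIN novels c ON c.author_id = p.id AND c.sales > 6863

Result:
name   | sales
-------+------
Asimov | 21799
Asimov | 26001
Asimov | 76609
Borges | 12126
Borges | 17442
Borges | 40185
Borges | 50021
Borges | 76133
Austen | NULL 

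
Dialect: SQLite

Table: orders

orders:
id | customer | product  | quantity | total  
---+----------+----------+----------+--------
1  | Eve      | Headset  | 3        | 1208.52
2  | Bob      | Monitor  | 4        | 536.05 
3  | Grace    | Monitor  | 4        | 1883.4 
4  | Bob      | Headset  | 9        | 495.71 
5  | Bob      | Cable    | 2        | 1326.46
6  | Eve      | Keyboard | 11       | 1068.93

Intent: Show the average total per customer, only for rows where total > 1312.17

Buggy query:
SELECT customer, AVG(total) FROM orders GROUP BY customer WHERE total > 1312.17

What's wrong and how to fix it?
Bug: WHERE cannot follow GROUP BY

Fix: Move the WHERE clause before GROUP BY

Corrected query:
SELECT customer, AVG(total) FROM orders WHERE total > 1312.17 GROUP BY customer

Result:
customer | AVG(total)
---------+-----------
Bob      | 1326.46   
Grace    | 1883.4    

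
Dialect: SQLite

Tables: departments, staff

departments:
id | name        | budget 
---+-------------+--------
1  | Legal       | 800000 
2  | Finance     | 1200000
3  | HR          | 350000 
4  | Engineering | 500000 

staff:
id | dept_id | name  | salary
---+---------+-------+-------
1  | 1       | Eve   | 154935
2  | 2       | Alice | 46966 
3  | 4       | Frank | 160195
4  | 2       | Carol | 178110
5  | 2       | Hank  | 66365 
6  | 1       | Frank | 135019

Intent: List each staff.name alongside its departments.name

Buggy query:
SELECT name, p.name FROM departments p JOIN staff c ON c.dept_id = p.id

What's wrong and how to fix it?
Bug: Both tables have a 'name' column; the unqualified reference is ambiguous

Fix: Prefix ambiguous columns with the table alias

Corrected query:
SELECT c.name, p.name FROM departments p JOIN staff c ON c.dept_id = p.id

Result:
name  | name       
------+------------
Eve   | Legal      
Alice | Finance    
Frank | Engineering
Carol | Finance    
Hank  | Finance    
Frank | Legal      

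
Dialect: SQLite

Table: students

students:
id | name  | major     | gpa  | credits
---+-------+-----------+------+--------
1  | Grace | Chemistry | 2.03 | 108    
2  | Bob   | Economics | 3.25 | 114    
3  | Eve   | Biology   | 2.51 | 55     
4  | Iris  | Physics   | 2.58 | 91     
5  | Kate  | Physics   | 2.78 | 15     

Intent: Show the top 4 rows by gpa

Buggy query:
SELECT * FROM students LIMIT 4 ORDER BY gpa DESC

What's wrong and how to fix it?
Bug: LIMIT must come after ORDER BY

Fix: Swap the clauses: ORDER BY first, then LIMIT

Corrected query:
SELECT * FROM students ORDER BY gpa DESC LIMIT 4

Result:
id | name | major     | gpa  | credits
---+------+-----------+------+--------
2  | Bob  | Economics | 3.25 | 114    
5  | Kate | Physics   | 2.78 | 15     
4  | Iris | Physics   | 2.58 | 91     
3  | Eve  | Biology   | 2.51 | 55     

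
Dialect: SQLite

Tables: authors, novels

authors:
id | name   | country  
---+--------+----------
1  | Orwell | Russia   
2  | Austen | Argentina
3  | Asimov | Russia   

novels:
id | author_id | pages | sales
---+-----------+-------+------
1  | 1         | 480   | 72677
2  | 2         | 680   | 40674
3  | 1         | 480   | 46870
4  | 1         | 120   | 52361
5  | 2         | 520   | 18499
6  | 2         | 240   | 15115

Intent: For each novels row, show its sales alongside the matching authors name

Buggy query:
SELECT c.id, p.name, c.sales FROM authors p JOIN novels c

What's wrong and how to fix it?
Bug: JOIN with no ON clause produces a cartesian product; every novels row pairs with every authors row

Fix: Add ON c.author_id = p.id to the JOIN

Corrected query:
SELECT c.id, p.name, c.sales FROM authors p JOIN novels c ON c.author_id = p.id

Result:
id | name   | sales
---+--------+------
1  | Orwell | 72677
2  | Austen | 40674
3  | Orwell | 46870
4  | Orwell | 52361
5  | Austen | 18499
6  | Austen | 15115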